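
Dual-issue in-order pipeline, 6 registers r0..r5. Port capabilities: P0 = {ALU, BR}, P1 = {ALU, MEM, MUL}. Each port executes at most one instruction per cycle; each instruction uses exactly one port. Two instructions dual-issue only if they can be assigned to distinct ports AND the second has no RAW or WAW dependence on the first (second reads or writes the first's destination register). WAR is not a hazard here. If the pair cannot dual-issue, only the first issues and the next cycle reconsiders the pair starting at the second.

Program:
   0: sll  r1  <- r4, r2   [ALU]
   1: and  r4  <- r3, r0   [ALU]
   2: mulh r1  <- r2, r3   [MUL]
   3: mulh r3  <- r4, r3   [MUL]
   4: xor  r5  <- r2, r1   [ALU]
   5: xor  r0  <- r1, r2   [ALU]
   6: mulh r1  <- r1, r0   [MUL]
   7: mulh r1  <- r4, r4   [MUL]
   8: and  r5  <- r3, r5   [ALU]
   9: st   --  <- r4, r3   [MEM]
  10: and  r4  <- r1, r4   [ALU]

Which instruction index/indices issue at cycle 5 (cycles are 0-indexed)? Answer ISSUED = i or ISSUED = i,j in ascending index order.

  cy0 -> i0&i1 (sll.ALU+and.ALU) 2-wide
  cy1 -> i2 (mulh.MUL) no-port MUL/MUL
  cy2 -> i3&i4 (mulh.MUL+xor.ALU) 2-wide
  cy3 -> i5 (xor.ALU) RAW r0
  cy4 -> i6 (mulh.MUL) no-port MUL/MUL
  cy5 -> i7&i8 (mulh.MUL+and.ALU) 2-wide
  cy6 -> i9&i10 (st.MEM+and.ALU) 2-wide

ISSUED = 7,8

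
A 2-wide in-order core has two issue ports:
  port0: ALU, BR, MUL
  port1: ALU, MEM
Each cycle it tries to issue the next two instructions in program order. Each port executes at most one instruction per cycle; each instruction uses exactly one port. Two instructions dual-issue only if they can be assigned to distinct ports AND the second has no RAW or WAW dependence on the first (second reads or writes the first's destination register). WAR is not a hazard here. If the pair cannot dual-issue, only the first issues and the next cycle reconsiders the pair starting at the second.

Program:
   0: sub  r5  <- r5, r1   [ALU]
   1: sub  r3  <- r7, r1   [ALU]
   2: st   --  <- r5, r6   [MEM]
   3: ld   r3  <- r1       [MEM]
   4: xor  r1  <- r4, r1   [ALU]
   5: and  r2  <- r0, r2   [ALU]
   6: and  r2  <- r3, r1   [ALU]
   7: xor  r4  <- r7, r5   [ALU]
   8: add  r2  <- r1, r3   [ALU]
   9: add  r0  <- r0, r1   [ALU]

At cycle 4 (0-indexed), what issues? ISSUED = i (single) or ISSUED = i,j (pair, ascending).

ISSUED = 6,7

  cy0 -> i0+i1 (sub;sub) pair
  cy1 -> i2 (st) no-port MEM/MEM
  cy2 -> i3+i4 (ld;xor) pair
  cy3 -> i5 (and) WAW r2
  cy4 -> i6+i7 (and;xor) pair
  cy5 -> i8+i9 (add;add) pair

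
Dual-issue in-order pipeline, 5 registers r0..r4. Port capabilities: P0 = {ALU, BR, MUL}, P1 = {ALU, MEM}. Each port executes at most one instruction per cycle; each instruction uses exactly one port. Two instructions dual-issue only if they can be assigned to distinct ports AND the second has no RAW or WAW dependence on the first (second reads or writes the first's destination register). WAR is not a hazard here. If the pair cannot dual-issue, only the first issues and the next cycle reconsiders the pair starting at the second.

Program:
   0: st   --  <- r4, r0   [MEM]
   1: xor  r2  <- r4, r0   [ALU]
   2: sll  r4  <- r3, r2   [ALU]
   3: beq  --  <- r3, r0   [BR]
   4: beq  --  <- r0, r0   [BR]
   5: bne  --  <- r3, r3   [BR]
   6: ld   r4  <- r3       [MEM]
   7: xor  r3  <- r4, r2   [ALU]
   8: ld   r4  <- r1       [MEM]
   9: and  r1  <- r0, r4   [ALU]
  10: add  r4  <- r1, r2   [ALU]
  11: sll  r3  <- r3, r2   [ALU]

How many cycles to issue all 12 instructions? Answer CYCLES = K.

t=0 i0,i1:st;xor ; pair
t=1 i2,i3:sll;beq ; pair
t=2 i4:beq ; no-port BR/BR
t=3 i5,i6:bne;ld ; pair
t=4 i7,i8:xor;ld ; pair
t=5 i9:and ; RAW r1
t=6 i10,i11:add;sll ; pair

CYCLES = 7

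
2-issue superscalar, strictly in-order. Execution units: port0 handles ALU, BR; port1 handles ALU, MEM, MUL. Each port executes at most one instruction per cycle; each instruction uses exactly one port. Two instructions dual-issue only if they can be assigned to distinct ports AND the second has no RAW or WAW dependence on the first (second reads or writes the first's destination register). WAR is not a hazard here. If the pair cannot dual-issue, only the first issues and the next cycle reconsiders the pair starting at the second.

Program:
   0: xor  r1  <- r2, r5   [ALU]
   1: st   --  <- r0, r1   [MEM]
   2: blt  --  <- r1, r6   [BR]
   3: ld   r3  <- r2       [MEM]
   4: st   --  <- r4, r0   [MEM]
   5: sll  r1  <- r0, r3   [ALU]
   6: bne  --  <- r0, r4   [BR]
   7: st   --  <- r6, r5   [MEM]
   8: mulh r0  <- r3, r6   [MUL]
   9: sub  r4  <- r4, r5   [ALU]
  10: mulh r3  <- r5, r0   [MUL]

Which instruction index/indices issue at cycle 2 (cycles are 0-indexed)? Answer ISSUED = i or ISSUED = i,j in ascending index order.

ISSUED = 3

  cy0 -> i0 (xor) RAW r1
  cy1 -> i1,i2 (st blt) pair
  cy2 -> i3 (ld) no-port MEM/MEM
  cy3 -> i4,i5 (st sll) pair
  cy4 -> i6,i7 (bne st) pair
  cy5 -> i8,i9 (mulh sub) pair
  cy6 -> i10 (mulh) tail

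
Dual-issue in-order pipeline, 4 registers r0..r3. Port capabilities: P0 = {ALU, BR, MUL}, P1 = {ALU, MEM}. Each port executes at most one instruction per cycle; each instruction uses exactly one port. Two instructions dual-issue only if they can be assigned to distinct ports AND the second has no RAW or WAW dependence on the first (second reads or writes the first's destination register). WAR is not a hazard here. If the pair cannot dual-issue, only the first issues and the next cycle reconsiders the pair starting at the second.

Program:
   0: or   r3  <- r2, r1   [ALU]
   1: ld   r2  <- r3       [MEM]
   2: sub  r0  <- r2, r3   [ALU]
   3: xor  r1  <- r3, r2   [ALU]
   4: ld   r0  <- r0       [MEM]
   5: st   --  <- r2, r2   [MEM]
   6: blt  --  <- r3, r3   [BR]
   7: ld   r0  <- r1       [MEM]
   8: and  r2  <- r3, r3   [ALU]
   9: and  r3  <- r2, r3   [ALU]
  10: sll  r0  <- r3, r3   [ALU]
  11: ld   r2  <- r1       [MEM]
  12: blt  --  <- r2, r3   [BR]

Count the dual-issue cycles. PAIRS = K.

PAIRS = 4

0. or.ALU @i0  | RAW r3
1. ld.MEM @i1  | RAW r2
2. sub.ALU/xor.ALU @i2+i3  | 2-wide
3. ld.MEM @i4  | no-port MEM/MEM
4. st.MEM/blt.BR @i5+i6  | 2-wide
5. ld.MEM/and.ALU @i7+i8  | 2-wide
6. and.ALU @i9  | RAW r3
7. sll.ALU/ld.MEM @i10+i11  | 2-wide
8. blt.BR @i12  | tail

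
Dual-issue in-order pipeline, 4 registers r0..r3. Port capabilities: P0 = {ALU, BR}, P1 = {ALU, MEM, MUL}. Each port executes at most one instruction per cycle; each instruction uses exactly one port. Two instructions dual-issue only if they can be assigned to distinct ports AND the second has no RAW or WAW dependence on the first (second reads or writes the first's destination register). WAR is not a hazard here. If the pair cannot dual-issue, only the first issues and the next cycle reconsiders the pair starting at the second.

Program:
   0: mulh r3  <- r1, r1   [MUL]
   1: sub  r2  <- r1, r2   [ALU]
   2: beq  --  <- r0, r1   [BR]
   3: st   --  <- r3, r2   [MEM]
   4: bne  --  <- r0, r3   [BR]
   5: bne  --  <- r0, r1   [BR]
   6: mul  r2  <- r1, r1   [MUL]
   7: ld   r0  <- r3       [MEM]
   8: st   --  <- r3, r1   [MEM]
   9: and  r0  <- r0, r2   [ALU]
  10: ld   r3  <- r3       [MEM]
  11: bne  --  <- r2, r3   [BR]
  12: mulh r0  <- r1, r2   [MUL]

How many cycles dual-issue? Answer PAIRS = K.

[0] i0+i1  mulh sub  -- 2-wide
[1] i2+i3  beq st  -- 2-wide
[2] i4  bne  -- no-port BR/BR
[3] i5+i6  bne mul  -- 2-wide
[4] i7  ld  -- no-port MEM/MEM
[5] i8+i9  st and  -- 2-wide
[6] i10  ld  -- RAW r3
[7] i11+i12  bne mulh  -- 2-wide

PAIRS = 5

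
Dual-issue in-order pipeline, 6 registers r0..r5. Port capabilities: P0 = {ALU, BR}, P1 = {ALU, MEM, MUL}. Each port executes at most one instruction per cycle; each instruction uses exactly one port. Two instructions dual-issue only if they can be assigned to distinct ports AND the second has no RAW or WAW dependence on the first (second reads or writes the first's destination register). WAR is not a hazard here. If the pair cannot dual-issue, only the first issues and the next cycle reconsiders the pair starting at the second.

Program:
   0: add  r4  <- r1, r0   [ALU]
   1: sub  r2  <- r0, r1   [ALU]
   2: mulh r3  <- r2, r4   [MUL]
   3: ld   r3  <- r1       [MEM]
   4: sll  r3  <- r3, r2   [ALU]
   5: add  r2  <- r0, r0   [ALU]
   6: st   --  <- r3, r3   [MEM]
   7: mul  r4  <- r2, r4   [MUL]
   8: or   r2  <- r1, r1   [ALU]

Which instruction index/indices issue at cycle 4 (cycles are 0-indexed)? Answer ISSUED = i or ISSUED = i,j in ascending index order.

ISSUED = 6

0. add/sub @i0/i1  | pair
1. mulh @i2  | no-port MUL/MEM
2. ld @i3  | RAW+WAW r3
3. sll/add @i4/i5  | pair
4. st @i6  | no-port MEM/MUL
5. mul/or @i7/i8  | pair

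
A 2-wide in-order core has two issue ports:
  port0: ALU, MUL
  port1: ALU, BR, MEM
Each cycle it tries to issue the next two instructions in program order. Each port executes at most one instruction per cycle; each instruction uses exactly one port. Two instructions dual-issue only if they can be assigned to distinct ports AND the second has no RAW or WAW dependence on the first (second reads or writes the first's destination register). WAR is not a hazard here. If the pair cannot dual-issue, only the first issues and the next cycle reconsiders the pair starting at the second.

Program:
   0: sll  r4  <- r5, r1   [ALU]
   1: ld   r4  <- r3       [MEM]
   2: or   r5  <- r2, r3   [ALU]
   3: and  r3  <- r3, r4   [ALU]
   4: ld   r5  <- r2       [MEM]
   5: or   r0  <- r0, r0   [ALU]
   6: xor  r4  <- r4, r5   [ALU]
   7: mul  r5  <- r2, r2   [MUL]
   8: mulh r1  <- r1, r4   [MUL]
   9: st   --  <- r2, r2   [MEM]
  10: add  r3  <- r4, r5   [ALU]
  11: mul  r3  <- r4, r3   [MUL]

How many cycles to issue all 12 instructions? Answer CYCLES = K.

CYCLES = 8

c0: i0 sll  WAW r4
c1: i1/i2 ld or  dual
c2: i3/i4 and ld  dual
c3: i5/i6 or xor  dual
c4: i7 mul  no-port MUL/MUL
c5: i8/i9 mulh st  dual
c6: i10 add  RAW+WAW r3
c7: i11 mul  tail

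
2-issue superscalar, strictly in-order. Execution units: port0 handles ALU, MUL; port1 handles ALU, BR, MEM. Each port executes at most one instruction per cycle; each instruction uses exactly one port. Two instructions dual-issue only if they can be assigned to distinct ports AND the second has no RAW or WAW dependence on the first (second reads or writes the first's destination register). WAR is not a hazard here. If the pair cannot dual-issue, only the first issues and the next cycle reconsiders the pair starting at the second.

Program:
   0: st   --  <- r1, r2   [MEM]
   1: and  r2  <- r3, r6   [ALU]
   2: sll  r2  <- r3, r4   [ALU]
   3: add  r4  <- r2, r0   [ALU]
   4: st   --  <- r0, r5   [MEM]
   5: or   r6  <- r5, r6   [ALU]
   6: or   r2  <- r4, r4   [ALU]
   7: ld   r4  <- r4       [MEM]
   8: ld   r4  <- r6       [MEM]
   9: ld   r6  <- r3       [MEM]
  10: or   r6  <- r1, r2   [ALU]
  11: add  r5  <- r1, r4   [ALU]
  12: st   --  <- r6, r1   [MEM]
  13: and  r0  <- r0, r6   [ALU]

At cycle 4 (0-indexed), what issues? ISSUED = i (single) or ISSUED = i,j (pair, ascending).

ISSUED = 7

0. st.MEM/and.ALU @i0/i1  | dual
1. sll.ALU @i2  | RAW r2
2. add.ALU/st.MEM @i3/i4  | dual
3. or.ALU/or.ALU @i5/i6  | dual
4. ld.MEM @i7  | no-port MEM/MEM
5. ld.MEM @i8  | no-port MEM/MEM
6. ld.MEM @i9  | WAW r6
7. or.ALU/add.ALU @i10/i11  | dual
8. st.MEM/and.ALU @i12/i13  | dual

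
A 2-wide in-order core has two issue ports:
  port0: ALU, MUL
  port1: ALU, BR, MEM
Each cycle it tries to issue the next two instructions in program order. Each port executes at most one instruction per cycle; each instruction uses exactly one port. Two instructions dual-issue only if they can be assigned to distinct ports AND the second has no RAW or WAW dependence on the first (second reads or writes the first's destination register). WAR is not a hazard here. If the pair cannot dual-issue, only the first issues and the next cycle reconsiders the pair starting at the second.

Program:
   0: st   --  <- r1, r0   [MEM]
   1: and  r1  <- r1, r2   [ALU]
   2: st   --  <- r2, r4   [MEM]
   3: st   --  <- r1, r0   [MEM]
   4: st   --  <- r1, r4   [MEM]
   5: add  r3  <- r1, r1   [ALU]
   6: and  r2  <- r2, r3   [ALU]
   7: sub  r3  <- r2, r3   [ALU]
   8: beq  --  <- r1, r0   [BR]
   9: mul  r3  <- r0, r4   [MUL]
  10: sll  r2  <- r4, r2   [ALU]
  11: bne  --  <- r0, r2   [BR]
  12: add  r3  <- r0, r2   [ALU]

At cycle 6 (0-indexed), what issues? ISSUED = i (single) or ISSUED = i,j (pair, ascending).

[0] i0,i1  st.MEM;and.ALU  -- pair
[1] i2  st.MEM  -- no-port MEM/MEM
[2] i3  st.MEM  -- no-port MEM/MEM
[3] i4,i5  st.MEM;add.ALU  -- pair
[4] i6  and.ALU  -- RAW r2
[5] i7,i8  sub.ALU;beq.BR  -- pair
[6] i9,i10  mul.MUL;sll.ALU  -- pair
[7] i11,i12  bne.BR;add.ALU  -- pair

ISSUED = 9,10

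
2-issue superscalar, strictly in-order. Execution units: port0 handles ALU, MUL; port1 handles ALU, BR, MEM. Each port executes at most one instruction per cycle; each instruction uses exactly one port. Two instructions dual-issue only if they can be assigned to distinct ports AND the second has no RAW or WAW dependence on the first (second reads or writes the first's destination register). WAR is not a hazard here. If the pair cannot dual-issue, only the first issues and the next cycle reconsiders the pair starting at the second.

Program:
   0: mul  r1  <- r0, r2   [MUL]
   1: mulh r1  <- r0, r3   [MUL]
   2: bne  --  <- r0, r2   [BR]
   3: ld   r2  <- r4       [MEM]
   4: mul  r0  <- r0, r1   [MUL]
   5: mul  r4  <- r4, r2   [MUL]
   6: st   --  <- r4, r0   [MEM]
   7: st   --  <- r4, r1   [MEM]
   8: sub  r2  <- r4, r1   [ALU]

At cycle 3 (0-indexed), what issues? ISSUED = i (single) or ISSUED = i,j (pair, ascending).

c0: i0 mul  no-port MUL/MUL
c1: i1&i2 mulh;bne  dual
c2: i3&i4 ld;mul  dual
c3: i5 mul  RAW r4
c4: i6 st  no-port MEM/MEM
c5: i7&i8 st;sub  dual

ISSUED = 5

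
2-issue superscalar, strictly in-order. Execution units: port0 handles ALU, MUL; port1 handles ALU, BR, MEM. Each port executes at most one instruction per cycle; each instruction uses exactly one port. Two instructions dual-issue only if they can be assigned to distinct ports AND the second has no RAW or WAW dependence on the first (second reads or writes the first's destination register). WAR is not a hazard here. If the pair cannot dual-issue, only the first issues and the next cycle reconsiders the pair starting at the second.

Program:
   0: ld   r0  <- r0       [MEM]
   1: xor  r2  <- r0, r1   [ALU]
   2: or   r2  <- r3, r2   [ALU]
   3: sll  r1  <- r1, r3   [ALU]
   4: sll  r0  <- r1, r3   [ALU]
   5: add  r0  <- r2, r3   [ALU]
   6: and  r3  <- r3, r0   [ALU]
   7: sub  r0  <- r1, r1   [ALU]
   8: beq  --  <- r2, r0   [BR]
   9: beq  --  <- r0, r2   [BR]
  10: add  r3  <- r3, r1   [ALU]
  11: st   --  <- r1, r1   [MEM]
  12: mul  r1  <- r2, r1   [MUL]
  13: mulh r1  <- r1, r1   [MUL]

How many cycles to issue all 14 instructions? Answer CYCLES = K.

CYCLES = 10

t=0 i0:ld.MEM ; RAW r0
t=1 i1:xor.ALU ; RAW+WAW r2
t=2 i2+i3:or.ALU/sll.ALU ; 2-wide
t=3 i4:sll.ALU ; WAW r0
t=4 i5:add.ALU ; RAW r0
t=5 i6+i7:and.ALU/sub.ALU ; 2-wide
t=6 i8:beq.BR ; no-port BR/BR
t=7 i9+i10:beq.BR/add.ALU ; 2-wide
t=8 i11+i12:st.MEM/mul.MUL ; 2-wide
t=9 i13:mulh.MUL ; tail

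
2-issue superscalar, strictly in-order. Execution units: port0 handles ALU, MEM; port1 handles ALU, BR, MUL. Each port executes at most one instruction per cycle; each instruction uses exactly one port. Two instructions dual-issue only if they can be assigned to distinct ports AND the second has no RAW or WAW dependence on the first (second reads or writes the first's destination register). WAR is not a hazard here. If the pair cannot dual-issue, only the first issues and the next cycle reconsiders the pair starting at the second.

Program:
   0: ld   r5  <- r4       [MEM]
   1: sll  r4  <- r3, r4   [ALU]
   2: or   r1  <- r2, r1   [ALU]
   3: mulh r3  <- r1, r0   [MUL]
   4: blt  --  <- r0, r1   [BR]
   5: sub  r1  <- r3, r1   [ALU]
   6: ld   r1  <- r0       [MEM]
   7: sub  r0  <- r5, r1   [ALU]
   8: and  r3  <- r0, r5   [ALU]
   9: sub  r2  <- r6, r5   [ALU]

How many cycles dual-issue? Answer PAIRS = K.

t=0 i0&i1:ld.MEM+sll.ALU ; dual
t=1 i2:or.ALU ; RAW r1
t=2 i3:mulh.MUL ; no-port MUL/BR
t=3 i4&i5:blt.BR+sub.ALU ; dual
t=4 i6:ld.MEM ; RAW r1
t=5 i7:sub.ALU ; RAW r0
t=6 i8&i9:and.ALU+sub.ALU ; dual

PAIRS = 3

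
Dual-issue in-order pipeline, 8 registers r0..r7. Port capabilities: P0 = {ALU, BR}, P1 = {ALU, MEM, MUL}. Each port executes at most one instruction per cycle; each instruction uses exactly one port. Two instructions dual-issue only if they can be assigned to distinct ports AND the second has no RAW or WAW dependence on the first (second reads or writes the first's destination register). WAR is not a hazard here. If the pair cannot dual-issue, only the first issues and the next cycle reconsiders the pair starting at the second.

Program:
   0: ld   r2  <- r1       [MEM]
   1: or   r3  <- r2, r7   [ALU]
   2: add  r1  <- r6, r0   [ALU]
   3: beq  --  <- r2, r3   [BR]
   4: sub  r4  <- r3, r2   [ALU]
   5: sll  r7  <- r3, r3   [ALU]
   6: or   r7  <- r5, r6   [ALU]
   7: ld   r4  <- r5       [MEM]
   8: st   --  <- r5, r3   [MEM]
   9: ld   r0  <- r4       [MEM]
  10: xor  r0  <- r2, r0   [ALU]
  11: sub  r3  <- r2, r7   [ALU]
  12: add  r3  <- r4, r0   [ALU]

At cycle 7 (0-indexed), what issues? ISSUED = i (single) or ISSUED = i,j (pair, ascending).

0. ld.MEM @i0  | RAW r2
1. or.ALU/add.ALU @i1&i2  | pair
2. beq.BR/sub.ALU @i3&i4  | pair
3. sll.ALU @i5  | WAW r7
4. or.ALU/ld.MEM @i6&i7  | pair
5. st.MEM @i8  | no-port MEM/MEM
6. ld.MEM @i9  | RAW+WAW r0
7. xor.ALU/sub.ALU @i10&i11  | pair
8. add.ALU @i12  | tail

ISSUED = 10,11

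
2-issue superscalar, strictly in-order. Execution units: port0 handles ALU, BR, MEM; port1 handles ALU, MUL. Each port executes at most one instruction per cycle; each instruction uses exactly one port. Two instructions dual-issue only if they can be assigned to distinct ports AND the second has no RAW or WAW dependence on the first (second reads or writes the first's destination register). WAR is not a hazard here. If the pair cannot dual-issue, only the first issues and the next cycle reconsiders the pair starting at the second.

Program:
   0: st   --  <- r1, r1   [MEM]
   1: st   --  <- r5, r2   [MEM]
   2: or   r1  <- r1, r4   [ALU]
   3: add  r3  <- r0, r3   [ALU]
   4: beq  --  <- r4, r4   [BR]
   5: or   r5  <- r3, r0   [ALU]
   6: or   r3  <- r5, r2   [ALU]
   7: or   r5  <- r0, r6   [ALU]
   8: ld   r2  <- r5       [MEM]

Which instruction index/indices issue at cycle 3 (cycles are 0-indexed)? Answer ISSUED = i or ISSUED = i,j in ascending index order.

[0] i0  st.MEM  -- no-port MEM/MEM
[1] i1&i2  st.MEM/or.ALU  -- 2-wide
[2] i3&i4  add.ALU/beq.BR  -- 2-wide
[3] i5  or.ALU  -- RAW r5
[4] i6&i7  or.ALU/or.ALU  -- 2-wide
[5] i8  ld.MEM  -- tail

ISSUED = 5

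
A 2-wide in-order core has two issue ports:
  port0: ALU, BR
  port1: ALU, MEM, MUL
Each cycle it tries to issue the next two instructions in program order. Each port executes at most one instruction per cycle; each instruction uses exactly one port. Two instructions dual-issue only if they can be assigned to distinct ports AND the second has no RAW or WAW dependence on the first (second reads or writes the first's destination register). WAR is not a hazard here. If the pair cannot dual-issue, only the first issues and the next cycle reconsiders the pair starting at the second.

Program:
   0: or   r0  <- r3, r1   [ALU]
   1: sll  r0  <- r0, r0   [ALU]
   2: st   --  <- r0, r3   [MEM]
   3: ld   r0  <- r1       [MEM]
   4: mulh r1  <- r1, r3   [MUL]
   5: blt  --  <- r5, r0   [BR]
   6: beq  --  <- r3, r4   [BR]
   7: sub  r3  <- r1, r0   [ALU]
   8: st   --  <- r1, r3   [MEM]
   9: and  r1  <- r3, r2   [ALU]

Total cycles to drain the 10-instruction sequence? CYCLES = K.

[0] i0  or.ALU  -- RAW+WAW r0
[1] i1  sll.ALU  -- RAW r0
[2] i2  st.MEM  -- no-port MEM/MEM
[3] i3  ld.MEM  -- no-port MEM/MUL
[4] i4/i5  mulh.MUL+blt.BR  -- dual
[5] i6/i7  beq.BR+sub.ALU  -- dual
[6] i8/i9  st.MEM+and.ALU  -- dual

CYCLES = 7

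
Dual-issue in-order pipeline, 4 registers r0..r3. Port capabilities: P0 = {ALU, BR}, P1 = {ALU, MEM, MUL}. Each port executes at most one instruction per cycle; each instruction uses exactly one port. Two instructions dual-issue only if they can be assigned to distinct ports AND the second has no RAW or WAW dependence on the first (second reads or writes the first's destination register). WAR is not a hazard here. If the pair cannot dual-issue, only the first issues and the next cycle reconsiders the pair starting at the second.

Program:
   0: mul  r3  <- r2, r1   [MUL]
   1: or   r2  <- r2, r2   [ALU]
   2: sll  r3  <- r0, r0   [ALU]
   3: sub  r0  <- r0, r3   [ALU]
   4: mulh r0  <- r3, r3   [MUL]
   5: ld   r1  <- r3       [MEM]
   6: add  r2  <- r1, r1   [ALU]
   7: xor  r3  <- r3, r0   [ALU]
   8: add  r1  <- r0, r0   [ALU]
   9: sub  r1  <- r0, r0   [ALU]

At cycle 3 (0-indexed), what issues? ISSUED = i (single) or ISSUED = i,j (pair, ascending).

c0: i0&i1 mul.MUL;or.ALU  pair
c1: i2 sll.ALU  RAW r3
c2: i3 sub.ALU  WAW r0
c3: i4 mulh.MUL  no-port MUL/MEM
c4: i5 ld.MEM  RAW r1
c5: i6&i7 add.ALU;xor.ALU  pair
c6: i8 add.ALU  WAW r1
c7: i9 sub.ALU  tail

ISSUED = 4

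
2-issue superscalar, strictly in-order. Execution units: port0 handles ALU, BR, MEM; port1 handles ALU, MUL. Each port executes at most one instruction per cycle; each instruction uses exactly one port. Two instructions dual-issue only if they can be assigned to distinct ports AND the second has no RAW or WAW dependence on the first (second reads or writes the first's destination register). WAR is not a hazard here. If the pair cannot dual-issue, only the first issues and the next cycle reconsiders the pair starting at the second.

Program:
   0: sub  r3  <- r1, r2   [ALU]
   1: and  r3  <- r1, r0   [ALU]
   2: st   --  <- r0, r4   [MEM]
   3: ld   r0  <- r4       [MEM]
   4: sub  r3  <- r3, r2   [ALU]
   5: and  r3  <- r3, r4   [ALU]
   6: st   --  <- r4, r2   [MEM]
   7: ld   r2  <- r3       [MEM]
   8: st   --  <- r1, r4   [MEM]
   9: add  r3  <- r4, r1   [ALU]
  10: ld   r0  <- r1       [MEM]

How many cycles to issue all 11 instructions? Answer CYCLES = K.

[0] i0  sub  -- WAW r3
[1] i1/i2  and/st  -- pair
[2] i3/i4  ld/sub  -- pair
[3] i5/i6  and/st  -- pair
[4] i7  ld  -- no-port MEM/MEM
[5] i8/i9  st/add  -- pair
[6] i10  ld  -- tail

CYCLES = 7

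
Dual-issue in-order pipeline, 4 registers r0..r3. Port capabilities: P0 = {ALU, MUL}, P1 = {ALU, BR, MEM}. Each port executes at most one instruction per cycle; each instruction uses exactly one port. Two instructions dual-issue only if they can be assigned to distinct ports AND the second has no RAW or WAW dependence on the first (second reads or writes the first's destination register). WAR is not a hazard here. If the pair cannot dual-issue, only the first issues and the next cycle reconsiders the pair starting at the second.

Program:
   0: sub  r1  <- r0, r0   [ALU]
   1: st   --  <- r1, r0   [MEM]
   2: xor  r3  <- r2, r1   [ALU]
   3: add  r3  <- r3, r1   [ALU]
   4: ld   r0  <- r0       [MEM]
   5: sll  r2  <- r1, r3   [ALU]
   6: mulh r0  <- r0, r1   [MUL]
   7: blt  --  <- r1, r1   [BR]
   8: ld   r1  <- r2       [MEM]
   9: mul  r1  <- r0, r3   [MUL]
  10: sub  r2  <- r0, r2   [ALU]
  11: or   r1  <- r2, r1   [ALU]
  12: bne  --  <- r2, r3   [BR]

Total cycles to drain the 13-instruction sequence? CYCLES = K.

CYCLES = 8

#0 head=0: sub.ALU i0 RAW r1
#1 head=1: st.MEM/xor.ALU i1,i2 dual
#2 head=3: add.ALU/ld.MEM i3,i4 dual
#3 head=5: sll.ALU/mulh.MUL i5,i6 dual
#4 head=7: blt.BR i7 no-port BR/MEM
#5 head=8: ld.MEM i8 WAW r1
#6 head=9: mul.MUL/sub.ALU i9,i10 dual
#7 head=11: or.ALU/bne.BR i11,i12 dual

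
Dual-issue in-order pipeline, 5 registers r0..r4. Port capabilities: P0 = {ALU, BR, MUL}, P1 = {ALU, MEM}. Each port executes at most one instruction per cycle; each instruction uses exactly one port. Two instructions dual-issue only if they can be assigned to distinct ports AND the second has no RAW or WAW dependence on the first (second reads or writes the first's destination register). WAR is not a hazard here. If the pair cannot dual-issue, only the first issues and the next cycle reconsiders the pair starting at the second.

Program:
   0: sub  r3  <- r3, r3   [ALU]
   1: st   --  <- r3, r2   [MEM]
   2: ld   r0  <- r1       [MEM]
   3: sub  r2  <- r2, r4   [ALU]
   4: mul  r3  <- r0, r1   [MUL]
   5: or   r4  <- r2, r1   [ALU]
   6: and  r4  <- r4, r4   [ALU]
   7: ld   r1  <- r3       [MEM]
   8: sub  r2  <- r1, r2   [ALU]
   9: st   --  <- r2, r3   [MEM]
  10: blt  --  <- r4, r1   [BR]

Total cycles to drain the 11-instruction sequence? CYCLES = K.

#0 head=0: sub i0 RAW r3
#1 head=1: st i1 no-port MEM/MEM
#2 head=2: ld sub i2,i3 pair
#3 head=4: mul or i4,i5 pair
#4 head=6: and ld i6,i7 pair
#5 head=8: sub i8 RAW r2
#6 head=9: st blt i9,i10 pair

CYCLES = 7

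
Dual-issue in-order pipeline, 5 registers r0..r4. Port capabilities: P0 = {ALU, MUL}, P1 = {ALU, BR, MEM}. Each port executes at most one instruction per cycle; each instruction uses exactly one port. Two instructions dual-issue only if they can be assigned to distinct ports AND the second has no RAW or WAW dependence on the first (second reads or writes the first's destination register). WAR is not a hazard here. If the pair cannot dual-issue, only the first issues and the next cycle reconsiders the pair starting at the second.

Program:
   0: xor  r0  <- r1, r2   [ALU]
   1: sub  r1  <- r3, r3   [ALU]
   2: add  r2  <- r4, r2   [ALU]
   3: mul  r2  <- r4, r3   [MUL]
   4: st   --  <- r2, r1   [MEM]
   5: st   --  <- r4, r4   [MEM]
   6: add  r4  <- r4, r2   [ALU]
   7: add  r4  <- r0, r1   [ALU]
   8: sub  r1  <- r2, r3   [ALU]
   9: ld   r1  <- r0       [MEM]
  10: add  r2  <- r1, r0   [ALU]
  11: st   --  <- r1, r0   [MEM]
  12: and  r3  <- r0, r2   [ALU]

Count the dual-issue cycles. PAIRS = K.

c0: i0/i1 xor.ALU;sub.ALU  dual
c1: i2 add.ALU  WAW r2
c2: i3 mul.MUL  RAW r2
c3: i4 st.MEM  no-port MEM/MEM
c4: i5/i6 st.MEM;add.ALU  dual
c5: i7/i8 add.ALU;sub.ALU  dual
c6: i9 ld.MEM  RAW r1
c7: i10/i11 add.ALU;st.MEM  dual
c8: i12 and.ALU  tail

PAIRS = 4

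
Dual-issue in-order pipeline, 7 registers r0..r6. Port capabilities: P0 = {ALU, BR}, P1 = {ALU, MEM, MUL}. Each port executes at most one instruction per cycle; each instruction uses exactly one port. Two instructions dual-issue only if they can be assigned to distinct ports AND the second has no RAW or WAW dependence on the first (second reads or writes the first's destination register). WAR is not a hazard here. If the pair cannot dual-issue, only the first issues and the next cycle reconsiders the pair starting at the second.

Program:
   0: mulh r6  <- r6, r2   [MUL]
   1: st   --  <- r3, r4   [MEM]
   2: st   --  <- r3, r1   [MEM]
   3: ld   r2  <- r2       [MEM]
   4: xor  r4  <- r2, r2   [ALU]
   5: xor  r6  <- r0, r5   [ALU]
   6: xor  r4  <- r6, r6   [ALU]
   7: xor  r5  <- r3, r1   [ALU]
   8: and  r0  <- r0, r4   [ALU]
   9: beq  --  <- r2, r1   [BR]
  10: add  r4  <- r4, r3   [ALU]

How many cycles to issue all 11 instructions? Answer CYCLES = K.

  cy0 -> i0 (mulh.MUL) no-port MUL/MEM
  cy1 -> i1 (st.MEM) no-port MEM/MEM
  cy2 -> i2 (st.MEM) no-port MEM/MEM
  cy3 -> i3 (ld.MEM) RAW r2
  cy4 -> i4+i5 (xor.ALU;xor.ALU) dual
  cy5 -> i6+i7 (xor.ALU;xor.ALU) dual
  cy6 -> i8+i9 (and.ALU;beq.BR) dual
  cy7 -> i10 (add.ALU) tail

CYCLES = 8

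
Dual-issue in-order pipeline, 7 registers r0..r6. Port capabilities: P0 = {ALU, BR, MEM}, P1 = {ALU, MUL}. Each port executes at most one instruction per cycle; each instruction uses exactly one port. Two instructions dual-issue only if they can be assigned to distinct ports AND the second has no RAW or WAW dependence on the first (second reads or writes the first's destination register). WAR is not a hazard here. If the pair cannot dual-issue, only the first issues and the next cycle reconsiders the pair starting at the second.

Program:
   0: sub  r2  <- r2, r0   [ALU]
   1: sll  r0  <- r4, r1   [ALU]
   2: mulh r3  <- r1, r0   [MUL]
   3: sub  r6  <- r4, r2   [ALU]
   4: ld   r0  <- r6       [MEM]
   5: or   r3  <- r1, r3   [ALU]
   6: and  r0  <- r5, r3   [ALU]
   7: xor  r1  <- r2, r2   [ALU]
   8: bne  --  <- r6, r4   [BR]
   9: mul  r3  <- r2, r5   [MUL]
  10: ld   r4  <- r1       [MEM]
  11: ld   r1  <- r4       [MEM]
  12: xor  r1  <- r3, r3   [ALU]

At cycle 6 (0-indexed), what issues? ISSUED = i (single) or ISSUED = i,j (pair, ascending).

ISSUED = 11

0. sub.ALU+sll.ALU @i0,i1  | pair
1. mulh.MUL+sub.ALU @i2,i3  | pair
2. ld.MEM+or.ALU @i4,i5  | pair
3. and.ALU+xor.ALU @i6,i7  | pair
4. bne.BR+mul.MUL @i8,i9  | pair
5. ld.MEM @i10  | no-port MEM/MEM
6. ld.MEM @i11  | WAW r1
7. xor.ALU @i12  | tail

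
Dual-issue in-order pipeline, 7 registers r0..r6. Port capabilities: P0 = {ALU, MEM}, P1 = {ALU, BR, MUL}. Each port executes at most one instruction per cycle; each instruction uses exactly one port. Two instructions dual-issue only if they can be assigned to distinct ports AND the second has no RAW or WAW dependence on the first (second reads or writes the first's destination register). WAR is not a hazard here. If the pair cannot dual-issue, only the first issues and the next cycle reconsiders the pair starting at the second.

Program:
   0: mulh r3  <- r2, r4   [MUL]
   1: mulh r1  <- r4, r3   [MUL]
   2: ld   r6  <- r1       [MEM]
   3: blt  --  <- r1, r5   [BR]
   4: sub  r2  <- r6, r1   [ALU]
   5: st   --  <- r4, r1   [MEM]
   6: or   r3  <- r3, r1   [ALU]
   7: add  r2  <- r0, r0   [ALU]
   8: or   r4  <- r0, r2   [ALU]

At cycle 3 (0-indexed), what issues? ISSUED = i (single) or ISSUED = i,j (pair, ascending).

#0 head=0: mulh.MUL i0 no-port MUL/MUL
#1 head=1: mulh.MUL i1 RAW r1
#2 head=2: ld.MEM/blt.BR i2&i3 dual
#3 head=4: sub.ALU/st.MEM i4&i5 dual
#4 head=6: or.ALU/add.ALU i6&i7 dual
#5 head=8: or.ALU i8 tail

ISSUED = 4,5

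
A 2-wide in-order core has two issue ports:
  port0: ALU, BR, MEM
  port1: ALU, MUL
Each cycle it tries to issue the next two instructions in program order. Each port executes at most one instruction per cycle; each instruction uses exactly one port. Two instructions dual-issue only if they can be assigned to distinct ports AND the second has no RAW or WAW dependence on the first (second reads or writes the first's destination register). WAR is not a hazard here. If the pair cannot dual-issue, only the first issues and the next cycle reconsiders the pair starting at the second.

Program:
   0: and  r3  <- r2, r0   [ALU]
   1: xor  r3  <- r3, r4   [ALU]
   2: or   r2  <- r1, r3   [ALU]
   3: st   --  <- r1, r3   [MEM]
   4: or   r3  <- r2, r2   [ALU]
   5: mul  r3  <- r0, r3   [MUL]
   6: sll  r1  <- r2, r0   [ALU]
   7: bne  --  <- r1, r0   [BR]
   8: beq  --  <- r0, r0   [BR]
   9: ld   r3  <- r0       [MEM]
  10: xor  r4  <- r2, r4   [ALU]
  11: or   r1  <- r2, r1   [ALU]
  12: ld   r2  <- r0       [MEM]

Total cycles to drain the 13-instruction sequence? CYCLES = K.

CYCLES = 9

[0] i0  and.ALU  -- RAW+WAW r3
[1] i1  xor.ALU  -- RAW r3
[2] i2,i3  or.ALU st.MEM  -- dual
[3] i4  or.ALU  -- RAW+WAW r3
[4] i5,i6  mul.MUL sll.ALU  -- dual
[5] i7  bne.BR  -- no-port BR/BR
[6] i8  beq.BR  -- no-port BR/MEM
[7] i9,i10  ld.MEM xor.ALU  -- dual
[8] i11,i12  or.ALU ld.MEM  -- dual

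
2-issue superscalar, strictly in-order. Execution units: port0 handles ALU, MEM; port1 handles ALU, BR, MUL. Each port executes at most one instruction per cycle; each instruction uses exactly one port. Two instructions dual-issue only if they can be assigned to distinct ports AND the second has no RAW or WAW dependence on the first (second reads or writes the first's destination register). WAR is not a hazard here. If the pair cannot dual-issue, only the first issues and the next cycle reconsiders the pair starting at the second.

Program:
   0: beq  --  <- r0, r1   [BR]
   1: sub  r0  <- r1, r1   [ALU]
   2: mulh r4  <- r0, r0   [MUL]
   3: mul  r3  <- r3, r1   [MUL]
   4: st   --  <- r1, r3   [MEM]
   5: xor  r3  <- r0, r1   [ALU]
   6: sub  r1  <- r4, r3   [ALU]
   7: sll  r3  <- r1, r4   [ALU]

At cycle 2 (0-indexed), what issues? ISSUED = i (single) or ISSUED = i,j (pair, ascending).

ISSUED = 3

[0] i0/i1  beq.BR/sub.ALU  -- pair
[1] i2  mulh.MUL  -- no-port MUL/MUL
[2] i3  mul.MUL  -- RAW r3
[3] i4/i5  st.MEM/xor.ALU  -- pair
[4] i6  sub.ALU  -- RAW r1
[5] i7  sll.ALU  -- tail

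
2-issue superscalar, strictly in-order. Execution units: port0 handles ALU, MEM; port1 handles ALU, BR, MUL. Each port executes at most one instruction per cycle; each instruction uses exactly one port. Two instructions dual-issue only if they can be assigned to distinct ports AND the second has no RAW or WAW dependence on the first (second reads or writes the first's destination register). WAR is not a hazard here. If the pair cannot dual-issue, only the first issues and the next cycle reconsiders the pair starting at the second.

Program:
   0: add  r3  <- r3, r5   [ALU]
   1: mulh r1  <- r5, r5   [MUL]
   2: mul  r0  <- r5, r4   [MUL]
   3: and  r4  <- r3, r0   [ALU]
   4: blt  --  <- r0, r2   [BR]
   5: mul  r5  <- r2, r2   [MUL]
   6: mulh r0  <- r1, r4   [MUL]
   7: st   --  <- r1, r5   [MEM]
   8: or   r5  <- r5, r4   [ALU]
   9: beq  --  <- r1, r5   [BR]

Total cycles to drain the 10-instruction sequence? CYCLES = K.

0. add.ALU mulh.MUL @i0/i1  | dual
1. mul.MUL @i2  | RAW r0
2. and.ALU blt.BR @i3/i4  | dual
3. mul.MUL @i5  | no-port MUL/MUL
4. mulh.MUL st.MEM @i6/i7  | dual
5. or.ALU @i8  | RAW r5
6. beq.BR @i9  | tail

CYCLES = 7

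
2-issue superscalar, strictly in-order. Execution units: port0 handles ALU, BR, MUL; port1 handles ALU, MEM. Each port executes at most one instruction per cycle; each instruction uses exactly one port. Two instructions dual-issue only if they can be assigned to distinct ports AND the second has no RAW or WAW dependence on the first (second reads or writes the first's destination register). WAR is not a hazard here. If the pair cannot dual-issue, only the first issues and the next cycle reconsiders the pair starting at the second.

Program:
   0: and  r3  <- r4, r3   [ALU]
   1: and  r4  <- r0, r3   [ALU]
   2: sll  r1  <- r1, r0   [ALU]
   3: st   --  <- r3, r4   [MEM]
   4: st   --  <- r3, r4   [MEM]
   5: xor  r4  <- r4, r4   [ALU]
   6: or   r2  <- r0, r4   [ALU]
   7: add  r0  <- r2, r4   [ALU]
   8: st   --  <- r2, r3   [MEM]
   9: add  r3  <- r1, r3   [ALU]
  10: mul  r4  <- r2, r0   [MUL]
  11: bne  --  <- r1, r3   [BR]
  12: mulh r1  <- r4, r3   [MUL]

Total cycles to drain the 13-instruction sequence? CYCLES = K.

0. and.ALU @i0  | RAW r3
1. and.ALU+sll.ALU @i1,i2  | pair
2. st.MEM @i3  | no-port MEM/MEM
3. st.MEM+xor.ALU @i4,i5  | pair
4. or.ALU @i6  | RAW r2
5. add.ALU+st.MEM @i7,i8  | pair
6. add.ALU+mul.MUL @i9,i10  | pair
7. bne.BR @i11  | no-port BR/MUL
8. mulh.MUL @i12  | tail

CYCLES = 9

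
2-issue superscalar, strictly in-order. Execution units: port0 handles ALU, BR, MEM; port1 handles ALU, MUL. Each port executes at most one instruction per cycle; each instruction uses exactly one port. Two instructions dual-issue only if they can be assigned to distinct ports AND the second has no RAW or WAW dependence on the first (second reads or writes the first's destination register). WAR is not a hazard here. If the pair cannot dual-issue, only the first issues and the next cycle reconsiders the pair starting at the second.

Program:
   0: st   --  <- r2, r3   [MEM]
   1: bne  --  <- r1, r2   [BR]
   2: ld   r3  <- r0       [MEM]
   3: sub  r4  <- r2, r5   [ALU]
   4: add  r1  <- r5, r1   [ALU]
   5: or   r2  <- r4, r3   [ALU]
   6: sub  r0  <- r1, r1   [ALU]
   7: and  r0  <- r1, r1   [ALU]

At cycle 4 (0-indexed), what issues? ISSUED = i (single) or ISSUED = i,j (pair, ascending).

ISSUED = 6

[0] i0  st  -- no-port MEM/BR
[1] i1  bne  -- no-port BR/MEM
[2] i2&i3  ld+sub  -- pair
[3] i4&i5  add+or  -- pair
[4] i6  sub  -- WAW r0
[5] i7  and  -- tail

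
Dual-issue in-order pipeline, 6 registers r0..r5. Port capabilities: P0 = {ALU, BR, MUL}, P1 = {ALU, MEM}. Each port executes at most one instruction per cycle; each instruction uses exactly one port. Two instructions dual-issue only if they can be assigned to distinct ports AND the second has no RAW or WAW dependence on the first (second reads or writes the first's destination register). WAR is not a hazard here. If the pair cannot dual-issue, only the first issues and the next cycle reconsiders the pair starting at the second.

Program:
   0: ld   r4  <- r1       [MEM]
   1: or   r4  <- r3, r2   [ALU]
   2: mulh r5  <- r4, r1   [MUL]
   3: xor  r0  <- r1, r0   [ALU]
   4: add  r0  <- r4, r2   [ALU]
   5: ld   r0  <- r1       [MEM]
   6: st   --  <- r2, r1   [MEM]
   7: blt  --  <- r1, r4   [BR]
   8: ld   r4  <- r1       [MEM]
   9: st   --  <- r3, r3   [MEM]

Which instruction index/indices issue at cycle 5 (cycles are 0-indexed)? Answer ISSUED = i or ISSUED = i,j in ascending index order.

ISSUED = 6,7

t=0 i0:ld ; WAW r4
t=1 i1:or ; RAW r4
t=2 i2+i3:mulh;xor ; dual
t=3 i4:add ; WAW r0
t=4 i5:ld ; no-port MEM/MEM
t=5 i6+i7:st;blt ; dual
t=6 i8:ld ; no-port MEM/MEM
t=7 i9:st ; tail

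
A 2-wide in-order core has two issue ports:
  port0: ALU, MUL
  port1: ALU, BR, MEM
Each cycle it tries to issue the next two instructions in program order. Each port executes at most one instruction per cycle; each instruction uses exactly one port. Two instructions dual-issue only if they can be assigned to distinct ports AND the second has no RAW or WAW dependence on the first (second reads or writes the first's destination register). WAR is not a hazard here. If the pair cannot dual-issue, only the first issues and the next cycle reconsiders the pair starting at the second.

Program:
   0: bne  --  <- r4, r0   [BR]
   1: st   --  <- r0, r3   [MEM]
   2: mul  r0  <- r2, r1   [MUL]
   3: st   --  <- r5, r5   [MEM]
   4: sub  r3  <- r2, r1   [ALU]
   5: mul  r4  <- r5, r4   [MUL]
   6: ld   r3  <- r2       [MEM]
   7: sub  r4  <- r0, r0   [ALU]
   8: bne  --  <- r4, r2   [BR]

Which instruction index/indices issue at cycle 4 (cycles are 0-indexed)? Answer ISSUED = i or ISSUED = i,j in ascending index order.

c0: i0 bne  no-port BR/MEM
c1: i1,i2 st+mul  2-wide
c2: i3,i4 st+sub  2-wide
c3: i5,i6 mul+ld  2-wide
c4: i7 sub  RAW r4
c5: i8 bne  tail

ISSUED = 7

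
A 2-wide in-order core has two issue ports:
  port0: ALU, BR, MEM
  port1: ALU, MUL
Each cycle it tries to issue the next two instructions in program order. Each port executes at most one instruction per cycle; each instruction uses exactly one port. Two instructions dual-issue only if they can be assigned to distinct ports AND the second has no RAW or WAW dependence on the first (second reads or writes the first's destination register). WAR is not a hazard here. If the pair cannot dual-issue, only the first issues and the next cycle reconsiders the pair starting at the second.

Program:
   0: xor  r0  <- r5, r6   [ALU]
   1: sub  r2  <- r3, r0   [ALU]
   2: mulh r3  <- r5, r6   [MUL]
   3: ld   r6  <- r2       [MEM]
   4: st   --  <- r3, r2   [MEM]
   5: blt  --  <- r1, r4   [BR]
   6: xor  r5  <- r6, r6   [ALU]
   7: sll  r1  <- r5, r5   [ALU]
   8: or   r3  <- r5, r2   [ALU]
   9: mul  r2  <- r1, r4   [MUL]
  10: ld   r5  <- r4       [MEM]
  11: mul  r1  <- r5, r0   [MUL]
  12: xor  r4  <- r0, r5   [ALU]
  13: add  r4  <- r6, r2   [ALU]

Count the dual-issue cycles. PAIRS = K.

PAIRS = 5

[0] i0  xor  -- RAW r0
[1] i1&i2  sub/mulh  -- dual
[2] i3  ld  -- no-port MEM/MEM
[3] i4  st  -- no-port MEM/BR
[4] i5&i6  blt/xor  -- dual
[5] i7&i8  sll/or  -- dual
[6] i9&i10  mul/ld  -- dual
[7] i11&i12  mul/xor  -- dual
[8] i13  add  -- tail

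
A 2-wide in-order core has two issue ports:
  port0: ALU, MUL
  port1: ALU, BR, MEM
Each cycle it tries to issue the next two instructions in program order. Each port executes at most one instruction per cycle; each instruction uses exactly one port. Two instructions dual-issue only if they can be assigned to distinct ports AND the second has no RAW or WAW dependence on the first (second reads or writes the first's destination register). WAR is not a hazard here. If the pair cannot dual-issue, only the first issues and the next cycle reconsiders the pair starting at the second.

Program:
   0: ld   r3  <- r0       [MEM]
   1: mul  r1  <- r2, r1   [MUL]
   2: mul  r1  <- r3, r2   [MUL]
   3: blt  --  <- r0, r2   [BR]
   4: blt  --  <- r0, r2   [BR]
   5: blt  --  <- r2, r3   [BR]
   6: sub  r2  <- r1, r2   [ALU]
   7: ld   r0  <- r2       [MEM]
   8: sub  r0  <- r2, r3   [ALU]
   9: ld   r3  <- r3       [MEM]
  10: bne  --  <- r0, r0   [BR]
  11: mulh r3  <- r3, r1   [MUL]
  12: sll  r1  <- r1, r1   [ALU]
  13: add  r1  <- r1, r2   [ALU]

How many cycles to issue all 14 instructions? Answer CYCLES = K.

#0 head=0: ld+mul i0&i1 pair
#1 head=2: mul+blt i2&i3 pair
#2 head=4: blt i4 no-port BR/BR
#3 head=5: blt+sub i5&i6 pair
#4 head=7: ld i7 WAW r0
#5 head=8: sub+ld i8&i9 pair
#6 head=10: bne+mulh i10&i11 pair
#7 head=12: sll i12 RAW+WAW r1
#8 head=13: add i13 tail

CYCLES = 9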